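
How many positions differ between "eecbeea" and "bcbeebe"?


Comparing "eecbeea" and "bcbeebe" position by position:
  Position 0: 'e' vs 'b' => DIFFER
  Position 1: 'e' vs 'c' => DIFFER
  Position 2: 'c' vs 'b' => DIFFER
  Position 3: 'b' vs 'e' => DIFFER
  Position 4: 'e' vs 'e' => same
  Position 5: 'e' vs 'b' => DIFFER
  Position 6: 'a' vs 'e' => DIFFER
Positions that differ: 6

6


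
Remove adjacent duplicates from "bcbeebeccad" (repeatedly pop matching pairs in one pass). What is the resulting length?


Input: bcbeebeccad
Stack-based adjacent duplicate removal:
  Read 'b': push. Stack: b
  Read 'c': push. Stack: bc
  Read 'b': push. Stack: bcb
  Read 'e': push. Stack: bcbe
  Read 'e': matches stack top 'e' => pop. Stack: bcb
  Read 'b': matches stack top 'b' => pop. Stack: bc
  Read 'e': push. Stack: bce
  Read 'c': push. Stack: bcec
  Read 'c': matches stack top 'c' => pop. Stack: bce
  Read 'a': push. Stack: bcea
  Read 'd': push. Stack: bcead
Final stack: "bcead" (length 5)

5


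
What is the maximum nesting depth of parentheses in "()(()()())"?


Input: "()(()()())"
Tracking depth:
  Position 0 '(': depth becomes 1
  Position 1 ')': depth becomes 0
  Position 2 '(': depth becomes 1
  Position 3 '(': depth becomes 2
  Position 4 ')': depth becomes 1
  Position 5 '(': depth becomes 2
  Position 6 ')': depth becomes 1
  Position 7 '(': depth becomes 2
  Position 8 ')': depth becomes 1
  Position 9 ')': depth becomes 0
Maximum depth reached: 2

2


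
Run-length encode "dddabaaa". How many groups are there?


Input: dddabaaa
Scanning for consecutive runs:
  Group 1: 'd' x 3 (positions 0-2)
  Group 2: 'a' x 1 (positions 3-3)
  Group 3: 'b' x 1 (positions 4-4)
  Group 4: 'a' x 3 (positions 5-7)
Total groups: 4

4


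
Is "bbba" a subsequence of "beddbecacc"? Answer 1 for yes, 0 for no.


Check if "bbba" is a subsequence of "beddbecacc"
Greedy scan:
  Position 0 ('b'): matches sub[0] = 'b'
  Position 1 ('e'): no match needed
  Position 2 ('d'): no match needed
  Position 3 ('d'): no match needed
  Position 4 ('b'): matches sub[1] = 'b'
  Position 5 ('e'): no match needed
  Position 6 ('c'): no match needed
  Position 7 ('a'): no match needed
  Position 8 ('c'): no match needed
  Position 9 ('c'): no match needed
Only matched 2/4 characters => not a subsequence

0


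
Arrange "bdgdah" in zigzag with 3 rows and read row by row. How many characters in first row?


Zigzag "bdgdah" into 3 rows:
Placing characters:
  'b' => row 0
  'd' => row 1
  'g' => row 2
  'd' => row 1
  'a' => row 0
  'h' => row 1
Rows:
  Row 0: "ba"
  Row 1: "ddh"
  Row 2: "g"
First row length: 2

2


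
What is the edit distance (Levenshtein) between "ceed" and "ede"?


Computing edit distance: "ceed" -> "ede"
DP table:
           e    d    e
      0    1    2    3
  c   1    1    2    3
  e   2    1    2    2
  e   3    2    2    2
  d   4    3    2    3
Edit distance = dp[4][3] = 3

3


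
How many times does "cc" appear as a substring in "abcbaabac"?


Searching for "cc" in "abcbaabac"
Scanning each position:
  Position 0: "ab" => no
  Position 1: "bc" => no
  Position 2: "cb" => no
  Position 3: "ba" => no
  Position 4: "aa" => no
  Position 5: "ab" => no
  Position 6: "ba" => no
  Position 7: "ac" => no
Total occurrences: 0

0


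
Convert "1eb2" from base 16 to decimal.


Input: "1eb2" in base 16
Positional expansion:
  Digit '1' (value 1) x 16^3 = 4096
  Digit 'e' (value 14) x 16^2 = 3584
  Digit 'b' (value 11) x 16^1 = 176
  Digit '2' (value 2) x 16^0 = 2
Sum = 7858

7858


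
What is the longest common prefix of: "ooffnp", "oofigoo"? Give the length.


Words: ooffnp, oofigoo
  Position 0: all 'o' => match
  Position 1: all 'o' => match
  Position 2: all 'f' => match
  Position 3: ('f', 'i') => mismatch, stop
LCP = "oof" (length 3)

3


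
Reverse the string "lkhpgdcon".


Input: lkhpgdcon
Reading characters right to left:
  Position 8: 'n'
  Position 7: 'o'
  Position 6: 'c'
  Position 5: 'd'
  Position 4: 'g'
  Position 3: 'p'
  Position 2: 'h'
  Position 1: 'k'
  Position 0: 'l'
Reversed: nocdgphkl

nocdgphkl


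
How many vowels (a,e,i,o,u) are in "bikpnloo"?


Input: bikpnloo
Checking each character:
  'b' at position 0: consonant
  'i' at position 1: vowel (running total: 1)
  'k' at position 2: consonant
  'p' at position 3: consonant
  'n' at position 4: consonant
  'l' at position 5: consonant
  'o' at position 6: vowel (running total: 2)
  'o' at position 7: vowel (running total: 3)
Total vowels: 3

3


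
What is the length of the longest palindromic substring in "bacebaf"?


Input: "bacebaf"
Checking substrings for palindromes:
  No multi-char palindromic substrings found
Longest palindromic substring: "b" with length 1

1


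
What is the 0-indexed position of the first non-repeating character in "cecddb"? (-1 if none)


Input: cecddb
Character frequencies:
  'b': 1
  'c': 2
  'd': 2
  'e': 1
Scanning left to right for freq == 1:
  Position 0 ('c'): freq=2, skip
  Position 1 ('e'): unique! => answer = 1

1


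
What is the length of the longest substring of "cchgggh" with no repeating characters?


Input: "cchgggh"
Sliding window (track last position of each char):
  Position 0 ('c'): window [0,0] length 1 -- new best
  Position 1 ('c'): repeat (last at 0), move window start to 1
  Position 1 ('c'): window [1,1] length 1
  Position 2 ('h'): window [1,2] length 2 -- new best
  Position 3 ('g'): window [1,3] length 3 -- new best
  Position 4 ('g'): repeat (last at 3), move window start to 4
  Position 4 ('g'): window [4,4] length 1
  Position 5 ('g'): repeat (last at 4), move window start to 5
  Position 5 ('g'): window [5,5] length 1
  Position 6 ('h'): window [5,6] length 2
Longest substring with no repeats: "chg" with length 3

3


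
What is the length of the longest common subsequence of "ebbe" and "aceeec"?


LCS of "ebbe" and "aceeec"
DP table:
           a    c    e    e    e    c
      0    0    0    0    0    0    0
  e   0    0    0    1    1    1    1
  b   0    0    0    1    1    1    1
  b   0    0    0    1    1    1    1
  e   0    0    0    1    2    2    2
LCS length = dp[4][6] = 2

2


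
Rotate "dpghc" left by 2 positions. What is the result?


Input: "dpghc", rotate left by 2
First 2 characters: "dp"
Remaining characters: "ghc"
Concatenate remaining + first: "ghc" + "dp" = "ghcdp"

ghcdp


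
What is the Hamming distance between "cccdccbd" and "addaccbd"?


Comparing "cccdccbd" and "addaccbd" position by position:
  Position 0: 'c' vs 'a' => differ
  Position 1: 'c' vs 'd' => differ
  Position 2: 'c' vs 'd' => differ
  Position 3: 'd' vs 'a' => differ
  Position 4: 'c' vs 'c' => same
  Position 5: 'c' vs 'c' => same
  Position 6: 'b' vs 'b' => same
  Position 7: 'd' vs 'd' => same
Total differences (Hamming distance): 4

4


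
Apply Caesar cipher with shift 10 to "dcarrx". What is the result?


Caesar cipher: shift "dcarrx" by 10
  'd' (pos 3) + 10 = pos 13 = 'n'
  'c' (pos 2) + 10 = pos 12 = 'm'
  'a' (pos 0) + 10 = pos 10 = 'k'
  'r' (pos 17) + 10 = pos 1 = 'b'
  'r' (pos 17) + 10 = pos 1 = 'b'
  'x' (pos 23) + 10 = pos 7 = 'h'
Result: nmkbbh

nmkbbh


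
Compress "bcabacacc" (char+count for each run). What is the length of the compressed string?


Input: bcabacacc
Runs:
  'b' x 1 => "b1"
  'c' x 1 => "c1"
  'a' x 1 => "a1"
  'b' x 1 => "b1"
  'a' x 1 => "a1"
  'c' x 1 => "c1"
  'a' x 1 => "a1"
  'c' x 2 => "c2"
Compressed: "b1c1a1b1a1c1a1c2"
Compressed length: 16

16


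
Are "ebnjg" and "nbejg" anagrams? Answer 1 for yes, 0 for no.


Strings: "ebnjg", "nbejg"
Sorted first:  begjn
Sorted second: begjn
Sorted forms match => anagrams

1


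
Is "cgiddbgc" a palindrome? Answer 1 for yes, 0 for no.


Input: cgiddbgc
Reversed: cgbddigc
  Compare pos 0 ('c') with pos 7 ('c'): match
  Compare pos 1 ('g') with pos 6 ('g'): match
  Compare pos 2 ('i') with pos 5 ('b'): MISMATCH
  Compare pos 3 ('d') with pos 4 ('d'): match
Result: not a palindrome

0


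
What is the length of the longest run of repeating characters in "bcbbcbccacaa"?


Input: "bcbbcbccacaa"
Scanning for longest run:
  Position 1 ('c'): new char, reset run to 1
  Position 2 ('b'): new char, reset run to 1
  Position 3 ('b'): continues run of 'b', length=2
  Position 4 ('c'): new char, reset run to 1
  Position 5 ('b'): new char, reset run to 1
  Position 6 ('c'): new char, reset run to 1
  Position 7 ('c'): continues run of 'c', length=2
  Position 8 ('a'): new char, reset run to 1
  Position 9 ('c'): new char, reset run to 1
  Position 10 ('a'): new char, reset run to 1
  Position 11 ('a'): continues run of 'a', length=2
Longest run: 'b' with length 2

2


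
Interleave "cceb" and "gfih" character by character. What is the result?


Interleaving "cceb" and "gfih":
  Position 0: 'c' from first, 'g' from second => "cg"
  Position 1: 'c' from first, 'f' from second => "cf"
  Position 2: 'e' from first, 'i' from second => "ei"
  Position 3: 'b' from first, 'h' from second => "bh"
Result: cgcfeibh

cgcfeibh


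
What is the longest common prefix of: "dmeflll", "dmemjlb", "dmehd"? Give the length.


Words: dmeflll, dmemjlb, dmehd
  Position 0: all 'd' => match
  Position 1: all 'm' => match
  Position 2: all 'e' => match
  Position 3: ('f', 'm', 'h') => mismatch, stop
LCP = "dme" (length 3)

3


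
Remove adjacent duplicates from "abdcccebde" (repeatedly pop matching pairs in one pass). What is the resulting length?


Input: abdcccebde
Stack-based adjacent duplicate removal:
  Read 'a': push. Stack: a
  Read 'b': push. Stack: ab
  Read 'd': push. Stack: abd
  Read 'c': push. Stack: abdc
  Read 'c': matches stack top 'c' => pop. Stack: abd
  Read 'c': push. Stack: abdc
  Read 'e': push. Stack: abdce
  Read 'b': push. Stack: abdceb
  Read 'd': push. Stack: abdcebd
  Read 'e': push. Stack: abdcebde
Final stack: "abdcebde" (length 8)

8


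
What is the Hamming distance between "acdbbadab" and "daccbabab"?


Comparing "acdbbadab" and "daccbabab" position by position:
  Position 0: 'a' vs 'd' => differ
  Position 1: 'c' vs 'a' => differ
  Position 2: 'd' vs 'c' => differ
  Position 3: 'b' vs 'c' => differ
  Position 4: 'b' vs 'b' => same
  Position 5: 'a' vs 'a' => same
  Position 6: 'd' vs 'b' => differ
  Position 7: 'a' vs 'a' => same
  Position 8: 'b' vs 'b' => same
Total differences (Hamming distance): 5

5


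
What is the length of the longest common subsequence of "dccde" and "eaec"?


LCS of "dccde" and "eaec"
DP table:
           e    a    e    c
      0    0    0    0    0
  d   0    0    0    0    0
  c   0    0    0    0    1
  c   0    0    0    0    1
  d   0    0    0    0    1
  e   0    1    1    1    1
LCS length = dp[5][4] = 1

1


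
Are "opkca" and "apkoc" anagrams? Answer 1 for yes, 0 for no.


Strings: "opkca", "apkoc"
Sorted first:  ackop
Sorted second: ackop
Sorted forms match => anagrams

1


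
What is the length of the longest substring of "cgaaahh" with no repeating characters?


Input: "cgaaahh"
Sliding window (track last position of each char):
  Position 0 ('c'): window [0,0] length 1 -- new best
  Position 1 ('g'): window [0,1] length 2 -- new best
  Position 2 ('a'): window [0,2] length 3 -- new best
  Position 3 ('a'): repeat (last at 2), move window start to 3
  Position 3 ('a'): window [3,3] length 1
  Position 4 ('a'): repeat (last at 3), move window start to 4
  Position 4 ('a'): window [4,4] length 1
  Position 5 ('h'): window [4,5] length 2
  Position 6 ('h'): repeat (last at 5), move window start to 6
  Position 6 ('h'): window [6,6] length 1
Longest substring with no repeats: "cga" with length 3

3


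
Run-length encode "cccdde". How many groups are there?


Input: cccdde
Scanning for consecutive runs:
  Group 1: 'c' x 3 (positions 0-2)
  Group 2: 'd' x 2 (positions 3-4)
  Group 3: 'e' x 1 (positions 5-5)
Total groups: 3

3


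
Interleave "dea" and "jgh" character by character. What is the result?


Interleaving "dea" and "jgh":
  Position 0: 'd' from first, 'j' from second => "dj"
  Position 1: 'e' from first, 'g' from second => "eg"
  Position 2: 'a' from first, 'h' from second => "ah"
Result: djegah

djegah


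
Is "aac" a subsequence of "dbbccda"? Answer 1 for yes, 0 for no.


Check if "aac" is a subsequence of "dbbccda"
Greedy scan:
  Position 0 ('d'): no match needed
  Position 1 ('b'): no match needed
  Position 2 ('b'): no match needed
  Position 3 ('c'): no match needed
  Position 4 ('c'): no match needed
  Position 5 ('d'): no match needed
  Position 6 ('a'): matches sub[0] = 'a'
Only matched 1/3 characters => not a subsequence

0


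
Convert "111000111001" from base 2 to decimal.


Input: "111000111001" in base 2
Positional expansion:
  Digit '1' (value 1) x 2^11 = 2048
  Digit '1' (value 1) x 2^10 = 1024
  Digit '1' (value 1) x 2^9 = 512
  Digit '0' (value 0) x 2^8 = 0
  Digit '0' (value 0) x 2^7 = 0
  Digit '0' (value 0) x 2^6 = 0
  Digit '1' (value 1) x 2^5 = 32
  Digit '1' (value 1) x 2^4 = 16
  Digit '1' (value 1) x 2^3 = 8
  Digit '0' (value 0) x 2^2 = 0
  Digit '0' (value 0) x 2^1 = 0
  Digit '1' (value 1) x 2^0 = 1
Sum = 3641

3641


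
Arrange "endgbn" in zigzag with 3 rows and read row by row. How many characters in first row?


Zigzag "endgbn" into 3 rows:
Placing characters:
  'e' => row 0
  'n' => row 1
  'd' => row 2
  'g' => row 1
  'b' => row 0
  'n' => row 1
Rows:
  Row 0: "eb"
  Row 1: "ngn"
  Row 2: "d"
First row length: 2

2


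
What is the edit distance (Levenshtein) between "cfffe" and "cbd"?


Computing edit distance: "cfffe" -> "cbd"
DP table:
           c    b    d
      0    1    2    3
  c   1    0    1    2
  f   2    1    1    2
  f   3    2    2    2
  f   4    3    3    3
  e   5    4    4    4
Edit distance = dp[5][3] = 4

4


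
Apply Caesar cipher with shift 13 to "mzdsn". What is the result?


Caesar cipher: shift "mzdsn" by 13
  'm' (pos 12) + 13 = pos 25 = 'z'
  'z' (pos 25) + 13 = pos 12 = 'm'
  'd' (pos 3) + 13 = pos 16 = 'q'
  's' (pos 18) + 13 = pos 5 = 'f'
  'n' (pos 13) + 13 = pos 0 = 'a'
Result: zmqfa

zmqfa


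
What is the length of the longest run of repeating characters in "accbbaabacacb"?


Input: "accbbaabacacb"
Scanning for longest run:
  Position 1 ('c'): new char, reset run to 1
  Position 2 ('c'): continues run of 'c', length=2
  Position 3 ('b'): new char, reset run to 1
  Position 4 ('b'): continues run of 'b', length=2
  Position 5 ('a'): new char, reset run to 1
  Position 6 ('a'): continues run of 'a', length=2
  Position 7 ('b'): new char, reset run to 1
  Position 8 ('a'): new char, reset run to 1
  Position 9 ('c'): new char, reset run to 1
  Position 10 ('a'): new char, reset run to 1
  Position 11 ('c'): new char, reset run to 1
  Position 12 ('b'): new char, reset run to 1
Longest run: 'c' with length 2

2


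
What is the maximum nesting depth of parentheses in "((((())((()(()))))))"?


Input: "((((())((()(()))))))"
Tracking depth:
  Position 0 '(': depth becomes 1
  Position 1 '(': depth becomes 2
  Position 2 '(': depth becomes 3
  Position 3 '(': depth becomes 4
  Position 4 '(': depth becomes 5
  Position 5 ')': depth becomes 4
  Position 6 ')': depth becomes 3
  Position 7 '(': depth becomes 4
  Position 8 '(': depth becomes 5
  Position 9 '(': depth becomes 6
  Position 10 ')': depth becomes 5
  Position 11 '(': depth becomes 6
  Position 12 '(': depth becomes 7
  Position 13 ')': depth becomes 6
  Position 14 ')': depth becomes 5
  Position 15 ')': depth becomes 4
  Position 16 ')': depth becomes 3
  Position 17 ')': depth becomes 2
  Position 18 ')': depth becomes 1
  Position 19 ')': depth becomes 0
Maximum depth reached: 7

7


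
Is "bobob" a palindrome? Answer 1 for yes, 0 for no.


Input: bobob
Reversed: bobob
  Compare pos 0 ('b') with pos 4 ('b'): match
  Compare pos 1 ('o') with pos 3 ('o'): match
Result: palindrome

1


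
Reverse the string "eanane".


Input: eanane
Reading characters right to left:
  Position 5: 'e'
  Position 4: 'n'
  Position 3: 'a'
  Position 2: 'n'
  Position 1: 'a'
  Position 0: 'e'
Reversed: enanae

enanae


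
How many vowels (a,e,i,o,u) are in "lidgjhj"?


Input: lidgjhj
Checking each character:
  'l' at position 0: consonant
  'i' at position 1: vowel (running total: 1)
  'd' at position 2: consonant
  'g' at position 3: consonant
  'j' at position 4: consonant
  'h' at position 5: consonant
  'j' at position 6: consonant
Total vowels: 1

1


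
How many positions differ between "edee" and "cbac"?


Comparing "edee" and "cbac" position by position:
  Position 0: 'e' vs 'c' => DIFFER
  Position 1: 'd' vs 'b' => DIFFER
  Position 2: 'e' vs 'a' => DIFFER
  Position 3: 'e' vs 'c' => DIFFER
Positions that differ: 4

4


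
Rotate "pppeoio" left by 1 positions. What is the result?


Input: "pppeoio", rotate left by 1
First 1 characters: "p"
Remaining characters: "ppeoio"
Concatenate remaining + first: "ppeoio" + "p" = "ppeoiop"

ppeoiop


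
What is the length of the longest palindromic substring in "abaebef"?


Input: "abaebef"
Checking substrings for palindromes:
  [0:3] "aba" (len 3) => palindrome
  [3:6] "ebe" (len 3) => palindrome
Longest palindromic substring: "aba" with length 3

3


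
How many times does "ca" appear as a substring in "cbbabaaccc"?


Searching for "ca" in "cbbabaaccc"
Scanning each position:
  Position 0: "cb" => no
  Position 1: "bb" => no
  Position 2: "ba" => no
  Position 3: "ab" => no
  Position 4: "ba" => no
  Position 5: "aa" => no
  Position 6: "ac" => no
  Position 7: "cc" => no
  Position 8: "cc" => no
Total occurrences: 0

0


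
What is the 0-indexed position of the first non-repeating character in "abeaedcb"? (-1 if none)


Input: abeaedcb
Character frequencies:
  'a': 2
  'b': 2
  'c': 1
  'd': 1
  'e': 2
Scanning left to right for freq == 1:
  Position 0 ('a'): freq=2, skip
  Position 1 ('b'): freq=2, skip
  Position 2 ('e'): freq=2, skip
  Position 3 ('a'): freq=2, skip
  Position 4 ('e'): freq=2, skip
  Position 5 ('d'): unique! => answer = 5

5


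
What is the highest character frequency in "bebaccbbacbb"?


Input: bebaccbbacbb
Character counts:
  'a': 2
  'b': 6
  'c': 3
  'e': 1
Maximum frequency: 6

6


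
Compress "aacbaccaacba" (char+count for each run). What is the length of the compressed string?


Input: aacbaccaacba
Runs:
  'a' x 2 => "a2"
  'c' x 1 => "c1"
  'b' x 1 => "b1"
  'a' x 1 => "a1"
  'c' x 2 => "c2"
  'a' x 2 => "a2"
  'c' x 1 => "c1"
  'b' x 1 => "b1"
  'a' x 1 => "a1"
Compressed: "a2c1b1a1c2a2c1b1a1"
Compressed length: 18

18


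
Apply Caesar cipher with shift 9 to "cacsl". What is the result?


Caesar cipher: shift "cacsl" by 9
  'c' (pos 2) + 9 = pos 11 = 'l'
  'a' (pos 0) + 9 = pos 9 = 'j'
  'c' (pos 2) + 9 = pos 11 = 'l'
  's' (pos 18) + 9 = pos 1 = 'b'
  'l' (pos 11) + 9 = pos 20 = 'u'
Result: ljlbu

ljlbu


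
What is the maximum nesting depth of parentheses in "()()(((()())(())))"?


Input: "()()(((()())(())))"
Tracking depth:
  Position 0 '(': depth becomes 1
  Position 1 ')': depth becomes 0
  Position 2 '(': depth becomes 1
  Position 3 ')': depth becomes 0
  Position 4 '(': depth becomes 1
  Position 5 '(': depth becomes 2
  Position 6 '(': depth becomes 3
  Position 7 '(': depth becomes 4
  Position 8 ')': depth becomes 3
  Position 9 '(': depth becomes 4
  Position 10 ')': depth becomes 3
  Position 11 ')': depth becomes 2
  Position 12 '(': depth becomes 3
  Position 13 '(': depth becomes 4
  Position 14 ')': depth becomes 3
  Position 15 ')': depth becomes 2
  Position 16 ')': depth becomes 1
  Position 17 ')': depth becomes 0
Maximum depth reached: 4

4


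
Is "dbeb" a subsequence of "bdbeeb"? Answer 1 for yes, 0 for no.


Check if "dbeb" is a subsequence of "bdbeeb"
Greedy scan:
  Position 0 ('b'): no match needed
  Position 1 ('d'): matches sub[0] = 'd'
  Position 2 ('b'): matches sub[1] = 'b'
  Position 3 ('e'): matches sub[2] = 'e'
  Position 4 ('e'): no match needed
  Position 5 ('b'): matches sub[3] = 'b'
All 4 characters matched => is a subsequence

1


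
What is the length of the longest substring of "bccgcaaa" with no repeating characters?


Input: "bccgcaaa"
Sliding window (track last position of each char):
  Position 0 ('b'): window [0,0] length 1 -- new best
  Position 1 ('c'): window [0,1] length 2 -- new best
  Position 2 ('c'): repeat (last at 1), move window start to 2
  Position 2 ('c'): window [2,2] length 1
  Position 3 ('g'): window [2,3] length 2
  Position 4 ('c'): repeat (last at 2), move window start to 3
  Position 4 ('c'): window [3,4] length 2
  Position 5 ('a'): window [3,5] length 3 -- new best
  Position 6 ('a'): repeat (last at 5), move window start to 6
  Position 6 ('a'): window [6,6] length 1
  Position 7 ('a'): repeat (last at 6), move window start to 7
  Position 7 ('a'): window [7,7] length 1
Longest substring with no repeats: "gca" with length 3

3


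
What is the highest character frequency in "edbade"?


Input: edbade
Character counts:
  'a': 1
  'b': 1
  'd': 2
  'e': 2
Maximum frequency: 2

2


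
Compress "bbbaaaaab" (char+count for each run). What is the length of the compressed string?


Input: bbbaaaaab
Runs:
  'b' x 3 => "b3"
  'a' x 5 => "a5"
  'b' x 1 => "b1"
Compressed: "b3a5b1"
Compressed length: 6

6


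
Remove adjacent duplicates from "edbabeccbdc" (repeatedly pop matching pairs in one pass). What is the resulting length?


Input: edbabeccbdc
Stack-based adjacent duplicate removal:
  Read 'e': push. Stack: e
  Read 'd': push. Stack: ed
  Read 'b': push. Stack: edb
  Read 'a': push. Stack: edba
  Read 'b': push. Stack: edbab
  Read 'e': push. Stack: edbabe
  Read 'c': push. Stack: edbabec
  Read 'c': matches stack top 'c' => pop. Stack: edbabe
  Read 'b': push. Stack: edbabeb
  Read 'd': push. Stack: edbabebd
  Read 'c': push. Stack: edbabebdc
Final stack: "edbabebdc" (length 9)

9


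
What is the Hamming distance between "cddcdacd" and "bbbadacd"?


Comparing "cddcdacd" and "bbbadacd" position by position:
  Position 0: 'c' vs 'b' => differ
  Position 1: 'd' vs 'b' => differ
  Position 2: 'd' vs 'b' => differ
  Position 3: 'c' vs 'a' => differ
  Position 4: 'd' vs 'd' => same
  Position 5: 'a' vs 'a' => same
  Position 6: 'c' vs 'c' => same
  Position 7: 'd' vs 'd' => same
Total differences (Hamming distance): 4

4


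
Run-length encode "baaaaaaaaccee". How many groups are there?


Input: baaaaaaaaccee
Scanning for consecutive runs:
  Group 1: 'b' x 1 (positions 0-0)
  Group 2: 'a' x 8 (positions 1-8)
  Group 3: 'c' x 2 (positions 9-10)
  Group 4: 'e' x 2 (positions 11-12)
Total groups: 4

4


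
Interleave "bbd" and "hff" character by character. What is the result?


Interleaving "bbd" and "hff":
  Position 0: 'b' from first, 'h' from second => "bh"
  Position 1: 'b' from first, 'f' from second => "bf"
  Position 2: 'd' from first, 'f' from second => "df"
Result: bhbfdf

bhbfdf


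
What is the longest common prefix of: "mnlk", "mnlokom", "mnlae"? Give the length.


Words: mnlk, mnlokom, mnlae
  Position 0: all 'm' => match
  Position 1: all 'n' => match
  Position 2: all 'l' => match
  Position 3: ('k', 'o', 'a') => mismatch, stop
LCP = "mnl" (length 3)

3


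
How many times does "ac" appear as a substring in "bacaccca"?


Searching for "ac" in "bacaccca"
Scanning each position:
  Position 0: "ba" => no
  Position 1: "ac" => MATCH
  Position 2: "ca" => no
  Position 3: "ac" => MATCH
  Position 4: "cc" => no
  Position 5: "cc" => no
  Position 6: "ca" => no
Total occurrences: 2

2


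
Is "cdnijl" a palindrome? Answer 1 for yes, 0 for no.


Input: cdnijl
Reversed: ljindc
  Compare pos 0 ('c') with pos 5 ('l'): MISMATCH
  Compare pos 1 ('d') with pos 4 ('j'): MISMATCH
  Compare pos 2 ('n') with pos 3 ('i'): MISMATCH
Result: not a palindrome

0


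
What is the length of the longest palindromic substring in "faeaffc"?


Input: "faeaffc"
Checking substrings for palindromes:
  [0:5] "faeaf" (len 5) => palindrome
  [1:4] "aea" (len 3) => palindrome
  [4:6] "ff" (len 2) => palindrome
Longest palindromic substring: "faeaf" with length 5

5


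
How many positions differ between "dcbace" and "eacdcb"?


Comparing "dcbace" and "eacdcb" position by position:
  Position 0: 'd' vs 'e' => DIFFER
  Position 1: 'c' vs 'a' => DIFFER
  Position 2: 'b' vs 'c' => DIFFER
  Position 3: 'a' vs 'd' => DIFFER
  Position 4: 'c' vs 'c' => same
  Position 5: 'e' vs 'b' => DIFFER
Positions that differ: 5

5


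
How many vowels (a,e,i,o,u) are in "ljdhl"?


Input: ljdhl
Checking each character:
  'l' at position 0: consonant
  'j' at position 1: consonant
  'd' at position 2: consonant
  'h' at position 3: consonant
  'l' at position 4: consonant
Total vowels: 0

0


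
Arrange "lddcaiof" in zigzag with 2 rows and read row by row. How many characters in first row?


Zigzag "lddcaiof" into 2 rows:
Placing characters:
  'l' => row 0
  'd' => row 1
  'd' => row 0
  'c' => row 1
  'a' => row 0
  'i' => row 1
  'o' => row 0
  'f' => row 1
Rows:
  Row 0: "ldao"
  Row 1: "dcif"
First row length: 4

4


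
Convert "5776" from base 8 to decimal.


Input: "5776" in base 8
Positional expansion:
  Digit '5' (value 5) x 8^3 = 2560
  Digit '7' (value 7) x 8^2 = 448
  Digit '7' (value 7) x 8^1 = 56
  Digit '6' (value 6) x 8^0 = 6
Sum = 3070

3070


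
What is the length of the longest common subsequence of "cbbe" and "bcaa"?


LCS of "cbbe" and "bcaa"
DP table:
           b    c    a    a
      0    0    0    0    0
  c   0    0    1    1    1
  b   0    1    1    1    1
  b   0    1    1    1    1
  e   0    1    1    1    1
LCS length = dp[4][4] = 1

1


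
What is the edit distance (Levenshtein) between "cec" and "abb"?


Computing edit distance: "cec" -> "abb"
DP table:
           a    b    b
      0    1    2    3
  c   1    1    2    3
  e   2    2    2    3
  c   3    3    3    3
Edit distance = dp[3][3] = 3

3


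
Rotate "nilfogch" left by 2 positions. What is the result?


Input: "nilfogch", rotate left by 2
First 2 characters: "ni"
Remaining characters: "lfogch"
Concatenate remaining + first: "lfogch" + "ni" = "lfogchni"

lfogchni


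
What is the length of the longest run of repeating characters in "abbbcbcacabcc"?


Input: "abbbcbcacabcc"
Scanning for longest run:
  Position 1 ('b'): new char, reset run to 1
  Position 2 ('b'): continues run of 'b', length=2
  Position 3 ('b'): continues run of 'b', length=3
  Position 4 ('c'): new char, reset run to 1
  Position 5 ('b'): new char, reset run to 1
  Position 6 ('c'): new char, reset run to 1
  Position 7 ('a'): new char, reset run to 1
  Position 8 ('c'): new char, reset run to 1
  Position 9 ('a'): new char, reset run to 1
  Position 10 ('b'): new char, reset run to 1
  Position 11 ('c'): new char, reset run to 1
  Position 12 ('c'): continues run of 'c', length=2
Longest run: 'b' with length 3

3


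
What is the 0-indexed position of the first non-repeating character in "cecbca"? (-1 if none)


Input: cecbca
Character frequencies:
  'a': 1
  'b': 1
  'c': 3
  'e': 1
Scanning left to right for freq == 1:
  Position 0 ('c'): freq=3, skip
  Position 1 ('e'): unique! => answer = 1

1


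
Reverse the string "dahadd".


Input: dahadd
Reading characters right to left:
  Position 5: 'd'
  Position 4: 'd'
  Position 3: 'a'
  Position 2: 'h'
  Position 1: 'a'
  Position 0: 'd'
Reversed: ddahad

ddahad


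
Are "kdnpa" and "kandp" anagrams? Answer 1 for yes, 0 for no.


Strings: "kdnpa", "kandp"
Sorted first:  adknp
Sorted second: adknp
Sorted forms match => anagrams

1


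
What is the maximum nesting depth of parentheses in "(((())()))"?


Input: "(((())()))"
Tracking depth:
  Position 0 '(': depth becomes 1
  Position 1 '(': depth becomes 2
  Position 2 '(': depth becomes 3
  Position 3 '(': depth becomes 4
  Position 4 ')': depth becomes 3
  Position 5 ')': depth becomes 2
  Position 6 '(': depth becomes 3
  Position 7 ')': depth becomes 2
  Position 8 ')': depth becomes 1
  Position 9 ')': depth becomes 0
Maximum depth reached: 4

4


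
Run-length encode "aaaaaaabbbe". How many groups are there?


Input: aaaaaaabbbe
Scanning for consecutive runs:
  Group 1: 'a' x 7 (positions 0-6)
  Group 2: 'b' x 3 (positions 7-9)
  Group 3: 'e' x 1 (positions 10-10)
Total groups: 3

3


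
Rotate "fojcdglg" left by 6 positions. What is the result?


Input: "fojcdglg", rotate left by 6
First 6 characters: "fojcdg"
Remaining characters: "lg"
Concatenate remaining + first: "lg" + "fojcdg" = "lgfojcdg"

lgfojcdg


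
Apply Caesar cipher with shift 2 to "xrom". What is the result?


Caesar cipher: shift "xrom" by 2
  'x' (pos 23) + 2 = pos 25 = 'z'
  'r' (pos 17) + 2 = pos 19 = 't'
  'o' (pos 14) + 2 = pos 16 = 'q'
  'm' (pos 12) + 2 = pos 14 = 'o'
Result: ztqo

ztqo


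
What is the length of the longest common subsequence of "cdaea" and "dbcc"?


LCS of "cdaea" and "dbcc"
DP table:
           d    b    c    c
      0    0    0    0    0
  c   0    0    0    1    1
  d   0    1    1    1    1
  a   0    1    1    1    1
  e   0    1    1    1    1
  a   0    1    1    1    1
LCS length = dp[5][4] = 1

1


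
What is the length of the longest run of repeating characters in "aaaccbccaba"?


Input: "aaaccbccaba"
Scanning for longest run:
  Position 1 ('a'): continues run of 'a', length=2
  Position 2 ('a'): continues run of 'a', length=3
  Position 3 ('c'): new char, reset run to 1
  Position 4 ('c'): continues run of 'c', length=2
  Position 5 ('b'): new char, reset run to 1
  Position 6 ('c'): new char, reset run to 1
  Position 7 ('c'): continues run of 'c', length=2
  Position 8 ('a'): new char, reset run to 1
  Position 9 ('b'): new char, reset run to 1
  Position 10 ('a'): new char, reset run to 1
Longest run: 'a' with length 3

3


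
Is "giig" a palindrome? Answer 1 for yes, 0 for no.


Input: giig
Reversed: giig
  Compare pos 0 ('g') with pos 3 ('g'): match
  Compare pos 1 ('i') with pos 2 ('i'): match
Result: palindrome

1


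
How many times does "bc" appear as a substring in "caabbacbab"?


Searching for "bc" in "caabbacbab"
Scanning each position:
  Position 0: "ca" => no
  Position 1: "aa" => no
  Position 2: "ab" => no
  Position 3: "bb" => no
  Position 4: "ba" => no
  Position 5: "ac" => no
  Position 6: "cb" => no
  Position 7: "ba" => no
  Position 8: "ab" => no
Total occurrences: 0

0


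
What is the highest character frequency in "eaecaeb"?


Input: eaecaeb
Character counts:
  'a': 2
  'b': 1
  'c': 1
  'e': 3
Maximum frequency: 3

3


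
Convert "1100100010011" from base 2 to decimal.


Input: "1100100010011" in base 2
Positional expansion:
  Digit '1' (value 1) x 2^12 = 4096
  Digit '1' (value 1) x 2^11 = 2048
  Digit '0' (value 0) x 2^10 = 0
  Digit '0' (value 0) x 2^9 = 0
  Digit '1' (value 1) x 2^8 = 256
  Digit '0' (value 0) x 2^7 = 0
  Digit '0' (value 0) x 2^6 = 0
  Digit '0' (value 0) x 2^5 = 0
  Digit '1' (value 1) x 2^4 = 16
  Digit '0' (value 0) x 2^3 = 0
  Digit '0' (value 0) x 2^2 = 0
  Digit '1' (value 1) x 2^1 = 2
  Digit '1' (value 1) x 2^0 = 1
Sum = 6419

6419


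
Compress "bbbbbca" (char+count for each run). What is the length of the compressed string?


Input: bbbbbca
Runs:
  'b' x 5 => "b5"
  'c' x 1 => "c1"
  'a' x 1 => "a1"
Compressed: "b5c1a1"
Compressed length: 6

6


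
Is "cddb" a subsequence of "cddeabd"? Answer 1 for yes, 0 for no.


Check if "cddb" is a subsequence of "cddeabd"
Greedy scan:
  Position 0 ('c'): matches sub[0] = 'c'
  Position 1 ('d'): matches sub[1] = 'd'
  Position 2 ('d'): matches sub[2] = 'd'
  Position 3 ('e'): no match needed
  Position 4 ('a'): no match needed
  Position 5 ('b'): matches sub[3] = 'b'
  Position 6 ('d'): no match needed
All 4 characters matched => is a subsequence

1


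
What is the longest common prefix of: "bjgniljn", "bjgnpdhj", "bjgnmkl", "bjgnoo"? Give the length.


Words: bjgniljn, bjgnpdhj, bjgnmkl, bjgnoo
  Position 0: all 'b' => match
  Position 1: all 'j' => match
  Position 2: all 'g' => match
  Position 3: all 'n' => match
  Position 4: ('i', 'p', 'm', 'o') => mismatch, stop
LCP = "bjgn" (length 4)

4


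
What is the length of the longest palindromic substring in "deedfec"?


Input: "deedfec"
Checking substrings for palindromes:
  [0:4] "deed" (len 4) => palindrome
  [1:3] "ee" (len 2) => palindrome
Longest palindromic substring: "deed" with length 4

4


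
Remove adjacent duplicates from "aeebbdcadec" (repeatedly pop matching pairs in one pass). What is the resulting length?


Input: aeebbdcadec
Stack-based adjacent duplicate removal:
  Read 'a': push. Stack: a
  Read 'e': push. Stack: ae
  Read 'e': matches stack top 'e' => pop. Stack: a
  Read 'b': push. Stack: ab
  Read 'b': matches stack top 'b' => pop. Stack: a
  Read 'd': push. Stack: ad
  Read 'c': push. Stack: adc
  Read 'a': push. Stack: adca
  Read 'd': push. Stack: adcad
  Read 'e': push. Stack: adcade
  Read 'c': push. Stack: adcadec
Final stack: "adcadec" (length 7)

7


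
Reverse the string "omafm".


Input: omafm
Reading characters right to left:
  Position 4: 'm'
  Position 3: 'f'
  Position 2: 'a'
  Position 1: 'm'
  Position 0: 'o'
Reversed: mfamo

mfamo


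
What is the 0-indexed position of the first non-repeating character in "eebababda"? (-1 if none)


Input: eebababda
Character frequencies:
  'a': 3
  'b': 3
  'd': 1
  'e': 2
Scanning left to right for freq == 1:
  Position 0 ('e'): freq=2, skip
  Position 1 ('e'): freq=2, skip
  Position 2 ('b'): freq=3, skip
  Position 3 ('a'): freq=3, skip
  Position 4 ('b'): freq=3, skip
  Position 5 ('a'): freq=3, skip
  Position 6 ('b'): freq=3, skip
  Position 7 ('d'): unique! => answer = 7

7


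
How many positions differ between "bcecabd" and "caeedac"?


Comparing "bcecabd" and "caeedac" position by position:
  Position 0: 'b' vs 'c' => DIFFER
  Position 1: 'c' vs 'a' => DIFFER
  Position 2: 'e' vs 'e' => same
  Position 3: 'c' vs 'e' => DIFFER
  Position 4: 'a' vs 'd' => DIFFER
  Position 5: 'b' vs 'a' => DIFFER
  Position 6: 'd' vs 'c' => DIFFER
Positions that differ: 6

6


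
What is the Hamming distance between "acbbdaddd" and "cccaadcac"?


Comparing "acbbdaddd" and "cccaadcac" position by position:
  Position 0: 'a' vs 'c' => differ
  Position 1: 'c' vs 'c' => same
  Position 2: 'b' vs 'c' => differ
  Position 3: 'b' vs 'a' => differ
  Position 4: 'd' vs 'a' => differ
  Position 5: 'a' vs 'd' => differ
  Position 6: 'd' vs 'c' => differ
  Position 7: 'd' vs 'a' => differ
  Position 8: 'd' vs 'c' => differ
Total differences (Hamming distance): 8

8


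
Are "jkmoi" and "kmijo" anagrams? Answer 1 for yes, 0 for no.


Strings: "jkmoi", "kmijo"
Sorted first:  ijkmo
Sorted second: ijkmo
Sorted forms match => anagrams

1


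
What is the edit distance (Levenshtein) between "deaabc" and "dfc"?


Computing edit distance: "deaabc" -> "dfc"
DP table:
           d    f    c
      0    1    2    3
  d   1    0    1    2
  e   2    1    1    2
  a   3    2    2    2
  a   4    3    3    3
  b   5    4    4    4
  c   6    5    5    4
Edit distance = dp[6][3] = 4

4


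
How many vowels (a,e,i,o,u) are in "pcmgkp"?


Input: pcmgkp
Checking each character:
  'p' at position 0: consonant
  'c' at position 1: consonant
  'm' at position 2: consonant
  'g' at position 3: consonant
  'k' at position 4: consonant
  'p' at position 5: consonant
Total vowels: 0

0


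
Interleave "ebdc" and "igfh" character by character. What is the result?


Interleaving "ebdc" and "igfh":
  Position 0: 'e' from first, 'i' from second => "ei"
  Position 1: 'b' from first, 'g' from second => "bg"
  Position 2: 'd' from first, 'f' from second => "df"
  Position 3: 'c' from first, 'h' from second => "ch"
Result: eibgdfch

eibgdfch


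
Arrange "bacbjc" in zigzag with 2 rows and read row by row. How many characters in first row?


Zigzag "bacbjc" into 2 rows:
Placing characters:
  'b' => row 0
  'a' => row 1
  'c' => row 0
  'b' => row 1
  'j' => row 0
  'c' => row 1
Rows:
  Row 0: "bcj"
  Row 1: "abc"
First row length: 3

3


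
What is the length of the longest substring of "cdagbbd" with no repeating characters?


Input: "cdagbbd"
Sliding window (track last position of each char):
  Position 0 ('c'): window [0,0] length 1 -- new best
  Position 1 ('d'): window [0,1] length 2 -- new best
  Position 2 ('a'): window [0,2] length 3 -- new best
  Position 3 ('g'): window [0,3] length 4 -- new best
  Position 4 ('b'): window [0,4] length 5 -- new best
  Position 5 ('b'): repeat (last at 4), move window start to 5
  Position 5 ('b'): window [5,5] length 1
  Position 6 ('d'): window [5,6] length 2
Longest substring with no repeats: "cdagb" with length 5

5


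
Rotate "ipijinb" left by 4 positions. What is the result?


Input: "ipijinb", rotate left by 4
First 4 characters: "ipij"
Remaining characters: "inb"
Concatenate remaining + first: "inb" + "ipij" = "inbipij"

inbipij


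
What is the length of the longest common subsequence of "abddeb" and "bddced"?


LCS of "abddeb" and "bddced"
DP table:
           b    d    d    c    e    d
      0    0    0    0    0    0    0
  a   0    0    0    0    0    0    0
  b   0    1    1    1    1    1    1
  d   0    1    2    2    2    2    2
  d   0    1    2    3    3    3    3
  e   0    1    2    3    3    4    4
  b   0    1    2    3    3    4    4
LCS length = dp[6][6] = 4

4


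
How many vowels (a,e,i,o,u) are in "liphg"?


Input: liphg
Checking each character:
  'l' at position 0: consonant
  'i' at position 1: vowel (running total: 1)
  'p' at position 2: consonant
  'h' at position 3: consonant
  'g' at position 4: consonant
Total vowels: 1

1


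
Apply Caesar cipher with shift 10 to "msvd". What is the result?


Caesar cipher: shift "msvd" by 10
  'm' (pos 12) + 10 = pos 22 = 'w'
  's' (pos 18) + 10 = pos 2 = 'c'
  'v' (pos 21) + 10 = pos 5 = 'f'
  'd' (pos 3) + 10 = pos 13 = 'n'
Result: wcfn

wcfn


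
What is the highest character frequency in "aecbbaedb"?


Input: aecbbaedb
Character counts:
  'a': 2
  'b': 3
  'c': 1
  'd': 1
  'e': 2
Maximum frequency: 3

3


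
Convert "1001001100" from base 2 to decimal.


Input: "1001001100" in base 2
Positional expansion:
  Digit '1' (value 1) x 2^9 = 512
  Digit '0' (value 0) x 2^8 = 0
  Digit '0' (value 0) x 2^7 = 0
  Digit '1' (value 1) x 2^6 = 64
  Digit '0' (value 0) x 2^5 = 0
  Digit '0' (value 0) x 2^4 = 0
  Digit '1' (value 1) x 2^3 = 8
  Digit '1' (value 1) x 2^2 = 4
  Digit '0' (value 0) x 2^1 = 0
  Digit '0' (value 0) x 2^0 = 0
Sum = 588

588


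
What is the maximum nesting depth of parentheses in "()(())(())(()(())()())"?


Input: "()(())(())(()(())()())"
Tracking depth:
  Position 0 '(': depth becomes 1
  Position 1 ')': depth becomes 0
  Position 2 '(': depth becomes 1
  Position 3 '(': depth becomes 2
  Position 4 ')': depth becomes 1
  Position 5 ')': depth becomes 0
  Position 6 '(': depth becomes 1
  Position 7 '(': depth becomes 2
  Position 8 ')': depth becomes 1
  Position 9 ')': depth becomes 0
  Position 10 '(': depth becomes 1
  Position 11 '(': depth becomes 2
  Position 12 ')': depth becomes 1
  Position 13 '(': depth becomes 2
  Position 14 '(': depth becomes 3
  Position 15 ')': depth becomes 2
  Position 16 ')': depth becomes 1
  Position 17 '(': depth becomes 2
  Position 18 ')': depth becomes 1
  Position 19 '(': depth becomes 2
  Position 20 ')': depth becomes 1
  Position 21 ')': depth becomes 0
Maximum depth reached: 3

3


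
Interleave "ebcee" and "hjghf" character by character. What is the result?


Interleaving "ebcee" and "hjghf":
  Position 0: 'e' from first, 'h' from second => "eh"
  Position 1: 'b' from first, 'j' from second => "bj"
  Position 2: 'c' from first, 'g' from second => "cg"
  Position 3: 'e' from first, 'h' from second => "eh"
  Position 4: 'e' from first, 'f' from second => "ef"
Result: ehbjcgehef

ehbjcgehef


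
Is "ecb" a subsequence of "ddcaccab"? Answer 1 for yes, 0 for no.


Check if "ecb" is a subsequence of "ddcaccab"
Greedy scan:
  Position 0 ('d'): no match needed
  Position 1 ('d'): no match needed
  Position 2 ('c'): no match needed
  Position 3 ('a'): no match needed
  Position 4 ('c'): no match needed
  Position 5 ('c'): no match needed
  Position 6 ('a'): no match needed
  Position 7 ('b'): no match needed
Only matched 0/3 characters => not a subsequence

0
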